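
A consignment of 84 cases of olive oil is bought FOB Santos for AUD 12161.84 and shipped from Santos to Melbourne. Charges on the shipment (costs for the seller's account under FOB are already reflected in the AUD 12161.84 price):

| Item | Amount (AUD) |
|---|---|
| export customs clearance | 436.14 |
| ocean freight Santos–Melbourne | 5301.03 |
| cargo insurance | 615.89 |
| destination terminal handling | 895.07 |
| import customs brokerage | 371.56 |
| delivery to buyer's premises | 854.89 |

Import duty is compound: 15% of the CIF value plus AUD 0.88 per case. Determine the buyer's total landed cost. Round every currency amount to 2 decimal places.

Total landed cost: AUD 22986.01

FOB: the seller bears costs until goods are on board at the origin port; the buyer bears freight, insurance and all costs thereafter.
Already in the invoice (seller's account under FOB): export clearance — exclude.
CIF value = FOB price + freight + insurance = 12161.84 + 5301.03 + 615.89 = 18078.76
Ad valorem component: 18078.76 × 15% = 2711.81
Specific component: 84 × 0.88 = 73.92
Import duty = 2711.81 + 73.92 = 2785.73
Buyer bears: freight 5301.03 + insurance 615.89 + destination terminal 895.07 + brokerage 371.56 + delivery 854.89 + duty 2785.73 = 10824.17
Landed cost = invoice 12161.84 + 10824.17 = 22986.01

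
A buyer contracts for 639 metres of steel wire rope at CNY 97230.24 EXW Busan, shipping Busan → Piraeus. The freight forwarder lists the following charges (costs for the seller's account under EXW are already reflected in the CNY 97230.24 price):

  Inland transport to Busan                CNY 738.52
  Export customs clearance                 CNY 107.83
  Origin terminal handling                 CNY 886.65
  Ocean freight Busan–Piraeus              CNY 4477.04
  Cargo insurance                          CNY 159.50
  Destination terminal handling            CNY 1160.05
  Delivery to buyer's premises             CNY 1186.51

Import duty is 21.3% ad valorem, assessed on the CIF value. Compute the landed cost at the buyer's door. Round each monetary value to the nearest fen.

EXW: the seller makes goods available at their premises; the buyer bears all onward costs.
CIF value = EXW price + inland to port + export clearance + origin terminal + freight + insurance = 97230.24 + 738.52 + 107.83 + 886.65 + 4477.04 + 159.50 = 103599.78
Import duty = 103599.78 × 21.3% = 22066.75
Buyer bears: inland to port 738.52 + export clearance 107.83 + origin terminal 886.65 + freight 4477.04 + insurance 159.50 + destination terminal 1160.05 + delivery 1186.51 + duty 22066.75 = 30782.85
Landed cost = invoice 97230.24 + 30782.85 = 128013.09

Total landed cost: CNY 128013.09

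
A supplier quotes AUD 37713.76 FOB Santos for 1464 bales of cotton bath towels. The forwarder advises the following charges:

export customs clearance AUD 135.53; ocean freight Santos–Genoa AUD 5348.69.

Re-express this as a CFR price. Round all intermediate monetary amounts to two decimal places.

Not relevant to the conversion: export clearance — on the seller under both FOB and CFR; already in the FOB price and stays in the CFR price.
From FOB to CFR, the seller additionally bears: freight.
CFR price = 37713.76 + 5348.69 = 43062.45

CFR price: AUD 43062.45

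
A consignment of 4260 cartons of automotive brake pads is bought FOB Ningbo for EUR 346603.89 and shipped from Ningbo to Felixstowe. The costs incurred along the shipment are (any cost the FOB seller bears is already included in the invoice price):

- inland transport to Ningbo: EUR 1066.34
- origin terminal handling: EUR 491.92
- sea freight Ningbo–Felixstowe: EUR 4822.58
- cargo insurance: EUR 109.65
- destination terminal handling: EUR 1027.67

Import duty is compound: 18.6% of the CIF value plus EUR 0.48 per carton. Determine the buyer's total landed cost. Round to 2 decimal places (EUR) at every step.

FOB: the seller bears costs until goods are on board at the origin port; the buyer bears freight, insurance and all costs thereafter.
Already in the invoice (seller's account under FOB): inland to port, origin terminal — exclude.
CIF value = FOB price + freight + insurance = 346603.89 + 4822.58 + 109.65 = 351536.12
Ad valorem component: 351536.12 × 18.6% = 65385.72
Specific component: 4260 × 0.48 = 2044.80
Import duty = 65385.72 + 2044.80 = 67430.52
Buyer bears: freight 4822.58 + insurance 109.65 + destination terminal 1027.67 + duty 67430.52 = 73390.42
Landed cost = invoice 346603.89 + 73390.42 = 419994.31

Total landed cost: EUR 419994.31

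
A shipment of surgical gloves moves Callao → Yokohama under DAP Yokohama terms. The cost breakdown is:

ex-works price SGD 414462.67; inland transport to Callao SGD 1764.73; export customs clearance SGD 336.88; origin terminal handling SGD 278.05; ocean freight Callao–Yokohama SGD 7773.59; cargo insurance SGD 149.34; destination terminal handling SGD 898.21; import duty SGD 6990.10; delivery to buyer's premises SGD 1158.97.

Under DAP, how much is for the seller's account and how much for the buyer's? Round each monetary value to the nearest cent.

DAP: the seller bears all costs to the named destination except import duty and clearance.
Seller's account: goods 414462.67 + inland to port 1764.73 + export clearance 336.88 + origin terminal 278.05 + freight 7773.59 + insurance 149.34 + destination terminal 898.21 + delivery 1158.97 = 426822.44
Buyer's account: duty 6990.10 = 6990.10

Seller: SGD 426822.44; buyer: SGD 6990.10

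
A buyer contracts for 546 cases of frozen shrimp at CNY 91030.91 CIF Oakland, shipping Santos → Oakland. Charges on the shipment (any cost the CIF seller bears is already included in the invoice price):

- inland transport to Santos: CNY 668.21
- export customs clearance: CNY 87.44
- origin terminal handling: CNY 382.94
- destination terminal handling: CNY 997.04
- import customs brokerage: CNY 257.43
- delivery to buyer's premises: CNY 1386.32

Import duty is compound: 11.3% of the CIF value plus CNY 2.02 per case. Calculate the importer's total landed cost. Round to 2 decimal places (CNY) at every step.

CIF: the seller pays costs through ocean freight and marine insurance to the destination port.
Already in the invoice (seller's account under CIF): inland to port, export clearance, origin terminal — exclude.
The CIF price already equals the CIF value: 91030.91
Ad valorem component: 91030.91 × 11.3% = 10286.49
Specific component: 546 × 2.02 = 1102.92
Import duty = 10286.49 + 1102.92 = 11389.41
Buyer bears: destination terminal 997.04 + brokerage 257.43 + delivery 1386.32 + duty 11389.41 = 14030.20
Landed cost = invoice 91030.91 + 14030.20 = 105061.11

Total landed cost: CNY 105061.11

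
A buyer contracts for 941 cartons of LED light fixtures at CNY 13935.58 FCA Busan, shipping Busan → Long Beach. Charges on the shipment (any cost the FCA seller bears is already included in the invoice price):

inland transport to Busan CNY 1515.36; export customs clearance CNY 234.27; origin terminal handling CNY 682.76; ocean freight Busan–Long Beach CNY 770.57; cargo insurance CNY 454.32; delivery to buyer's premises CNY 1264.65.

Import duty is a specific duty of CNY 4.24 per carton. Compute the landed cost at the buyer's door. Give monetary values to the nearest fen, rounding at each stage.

Total landed cost: CNY 21097.72

FCA: the seller delivers export-cleared goods to the carrier; the buyer bears costs from that point.
Already in the invoice (seller's account under FCA): inland to port, export clearance — exclude.
CIF value = FCA price + origin terminal + freight + insurance = 13935.58 + 682.76 + 770.57 + 454.32 = 15843.23
Import duty = 941 × 4.24 = 3989.84
Buyer bears: origin terminal 682.76 + freight 770.57 + insurance 454.32 + delivery 1264.65 + duty 3989.84 = 7162.14
Landed cost = invoice 13935.58 + 7162.14 = 21097.72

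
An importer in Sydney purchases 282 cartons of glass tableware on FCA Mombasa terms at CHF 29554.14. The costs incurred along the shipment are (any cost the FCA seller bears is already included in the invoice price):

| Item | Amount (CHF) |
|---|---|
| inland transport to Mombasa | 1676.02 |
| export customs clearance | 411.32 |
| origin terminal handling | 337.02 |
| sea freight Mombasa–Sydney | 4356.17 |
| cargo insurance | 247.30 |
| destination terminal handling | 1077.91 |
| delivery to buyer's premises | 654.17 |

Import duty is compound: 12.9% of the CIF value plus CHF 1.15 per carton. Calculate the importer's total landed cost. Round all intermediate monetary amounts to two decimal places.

Total landed cost: CHF 41000.82

FCA: the seller delivers export-cleared goods to the carrier; the buyer bears costs from that point.
Already in the invoice (seller's account under FCA): inland to port, export clearance — exclude.
CIF value = FCA price + origin terminal + freight + insurance = 29554.14 + 337.02 + 4356.17 + 247.30 = 34494.63
Ad valorem component: 34494.63 × 12.9% = 4449.81
Specific component: 282 × 1.15 = 324.30
Import duty = 4449.81 + 324.30 = 4774.11
Buyer bears: origin terminal 337.02 + freight 4356.17 + insurance 247.30 + destination terminal 1077.91 + delivery 654.17 + duty 4774.11 = 11446.68
Landed cost = invoice 29554.14 + 11446.68 = 41000.82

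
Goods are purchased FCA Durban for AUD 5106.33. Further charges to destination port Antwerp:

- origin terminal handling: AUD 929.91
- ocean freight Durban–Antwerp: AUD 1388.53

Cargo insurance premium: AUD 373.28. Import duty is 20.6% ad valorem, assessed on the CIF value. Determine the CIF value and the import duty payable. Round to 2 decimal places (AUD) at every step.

CIF = FCA price + pre-shipment costs + freight + insurance
CIF = 5106.33 + 929.91 + 1388.53 + 373.28 = 7798.05
Import duty = 7798.05 × 20.6% = 1606.40

CIF value: AUD 7798.05; import duty: AUD 1606.40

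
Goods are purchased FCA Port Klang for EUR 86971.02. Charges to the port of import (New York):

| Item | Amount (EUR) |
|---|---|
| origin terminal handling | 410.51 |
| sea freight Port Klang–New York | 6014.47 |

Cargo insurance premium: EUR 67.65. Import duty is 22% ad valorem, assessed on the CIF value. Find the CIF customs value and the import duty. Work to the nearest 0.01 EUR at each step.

CIF = FCA price + pre-shipment costs + freight + insurance
CIF = 86971.02 + 410.51 + 6014.47 + 67.65 = 93463.65
Import duty = 93463.65 × 22% = 20562.00

CIF value: EUR 93463.65; import duty: EUR 20562.00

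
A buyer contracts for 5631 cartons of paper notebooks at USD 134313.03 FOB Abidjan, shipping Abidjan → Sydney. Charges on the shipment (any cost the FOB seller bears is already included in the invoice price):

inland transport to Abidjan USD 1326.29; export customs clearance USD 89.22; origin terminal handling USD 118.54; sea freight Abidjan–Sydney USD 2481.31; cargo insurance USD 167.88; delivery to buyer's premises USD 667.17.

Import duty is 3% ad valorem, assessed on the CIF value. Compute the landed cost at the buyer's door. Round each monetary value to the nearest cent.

FOB: the seller bears costs until goods are on board at the origin port; the buyer bears freight, insurance and all costs thereafter.
Already in the invoice (seller's account under FOB): inland to port, export clearance, origin terminal — exclude.
CIF value = FOB price + freight + insurance = 134313.03 + 2481.31 + 167.88 = 136962.22
Import duty = 136962.22 × 3% = 4108.87
Buyer bears: freight 2481.31 + insurance 167.88 + delivery 667.17 + duty 4108.87 = 7425.23
Landed cost = invoice 134313.03 + 7425.23 = 141738.26

Total landed cost: USD 141738.26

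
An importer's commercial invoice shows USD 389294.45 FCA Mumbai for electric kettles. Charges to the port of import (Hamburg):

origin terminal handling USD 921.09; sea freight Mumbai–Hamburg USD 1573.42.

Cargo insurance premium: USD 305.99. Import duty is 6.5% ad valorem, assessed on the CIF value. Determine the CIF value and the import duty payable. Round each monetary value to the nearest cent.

CIF value: USD 392094.95; import duty: USD 25486.17

CIF = FCA price + pre-shipment costs + freight + insurance
CIF = 389294.45 + 921.09 + 1573.42 + 305.99 = 392094.95
Import duty = 392094.95 × 6.5% = 25486.17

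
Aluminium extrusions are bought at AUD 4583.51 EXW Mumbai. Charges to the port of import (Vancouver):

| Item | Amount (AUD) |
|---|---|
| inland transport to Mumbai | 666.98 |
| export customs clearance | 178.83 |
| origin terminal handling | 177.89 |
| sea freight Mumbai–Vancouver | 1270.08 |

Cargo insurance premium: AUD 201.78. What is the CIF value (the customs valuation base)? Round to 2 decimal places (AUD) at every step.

CIF value: AUD 7079.07

CIF = EXW price + pre-shipment costs + freight + insurance
CIF = 4583.51 + 666.98 + 178.83 + 177.89 + 1270.08 + 201.78 = 7079.07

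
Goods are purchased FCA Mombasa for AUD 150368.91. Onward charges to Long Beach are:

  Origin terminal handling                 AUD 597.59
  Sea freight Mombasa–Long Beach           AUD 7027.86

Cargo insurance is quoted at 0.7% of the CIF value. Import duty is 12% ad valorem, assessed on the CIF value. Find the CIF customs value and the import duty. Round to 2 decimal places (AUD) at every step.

CIF value: AUD 159108.12; import duty: AUD 19092.97

Let C be the CIF value. C = FCA price + pre-shipment costs + freight + 0.7% × C
C − 0.7% × C = 150368.91 + 597.59 + 7027.86
0.993 × C = 157994.36
C = 157994.36 / 0.993 = 159108.12
Insurance premium = 0.7% × 159108.12 = 1113.76
Import duty = 159108.12 × 12% = 19092.97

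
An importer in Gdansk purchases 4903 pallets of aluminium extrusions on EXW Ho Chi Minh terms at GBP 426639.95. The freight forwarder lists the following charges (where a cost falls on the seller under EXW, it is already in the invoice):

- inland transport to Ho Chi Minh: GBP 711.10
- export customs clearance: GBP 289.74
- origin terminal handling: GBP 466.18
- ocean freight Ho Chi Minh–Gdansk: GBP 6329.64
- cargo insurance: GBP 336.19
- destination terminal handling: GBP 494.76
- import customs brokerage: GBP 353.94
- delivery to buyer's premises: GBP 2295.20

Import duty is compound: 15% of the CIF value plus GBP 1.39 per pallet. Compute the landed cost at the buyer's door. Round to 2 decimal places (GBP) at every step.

Total landed cost: GBP 509947.79

EXW: the seller makes goods available at their premises; the buyer bears all onward costs.
CIF value = EXW price + inland to port + export clearance + origin terminal + freight + insurance = 426639.95 + 711.10 + 289.74 + 466.18 + 6329.64 + 336.19 = 434772.80
Ad valorem component: 434772.80 × 15% = 65215.92
Specific component: 4903 × 1.39 = 6815.17
Import duty = 65215.92 + 6815.17 = 72031.09
Buyer bears: inland to port 711.10 + export clearance 289.74 + origin terminal 466.18 + freight 6329.64 + insurance 336.19 + destination terminal 494.76 + brokerage 353.94 + delivery 2295.20 + duty 72031.09 = 83307.84
Landed cost = invoice 426639.95 + 83307.84 = 509947.79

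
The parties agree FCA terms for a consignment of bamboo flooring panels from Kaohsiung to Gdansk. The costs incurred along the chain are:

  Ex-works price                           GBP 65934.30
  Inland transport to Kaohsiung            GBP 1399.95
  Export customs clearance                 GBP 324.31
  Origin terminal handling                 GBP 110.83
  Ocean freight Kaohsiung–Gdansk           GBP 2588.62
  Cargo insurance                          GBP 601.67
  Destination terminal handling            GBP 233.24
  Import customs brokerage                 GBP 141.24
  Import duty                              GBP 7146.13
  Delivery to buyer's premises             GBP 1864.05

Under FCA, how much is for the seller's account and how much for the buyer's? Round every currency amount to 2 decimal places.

Seller: GBP 67658.56; buyer: GBP 12685.78

FCA: the seller delivers export-cleared goods to the carrier; the buyer bears costs from that point.
Seller's account: goods 65934.30 + inland to port 1399.95 + export clearance 324.31 = 67658.56
Buyer's account: origin terminal 110.83 + freight 2588.62 + insurance 601.67 + destination terminal 233.24 + brokerage 141.24 + duty 7146.13 + delivery 1864.05 = 12685.78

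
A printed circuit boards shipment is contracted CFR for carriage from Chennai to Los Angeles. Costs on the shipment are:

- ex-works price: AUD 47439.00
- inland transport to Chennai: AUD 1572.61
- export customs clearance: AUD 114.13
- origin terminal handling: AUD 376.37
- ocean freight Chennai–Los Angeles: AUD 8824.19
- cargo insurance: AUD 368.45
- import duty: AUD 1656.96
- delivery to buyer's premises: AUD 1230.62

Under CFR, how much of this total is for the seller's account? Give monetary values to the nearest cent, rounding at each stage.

CFR: the seller pays costs through ocean freight to the destination port, but not insurance.
Seller's account: goods 47439.00 + inland to port 1572.61 + export clearance 114.13 + origin terminal 376.37 + freight 8824.19 = 58326.30
Buyer's account: insurance 368.45 + duty 1656.96 + delivery 1230.62 = 3256.03

Seller's account: AUD 58326.30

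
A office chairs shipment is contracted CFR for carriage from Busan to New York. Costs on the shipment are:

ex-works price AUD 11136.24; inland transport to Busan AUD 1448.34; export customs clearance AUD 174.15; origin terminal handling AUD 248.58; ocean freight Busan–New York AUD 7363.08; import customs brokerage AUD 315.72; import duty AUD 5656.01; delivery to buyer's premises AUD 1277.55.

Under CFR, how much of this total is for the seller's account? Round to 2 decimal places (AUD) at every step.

CFR: the seller pays costs through ocean freight to the destination port, but not insurance.
Seller's account: goods 11136.24 + inland to port 1448.34 + export clearance 174.15 + origin terminal 248.58 + freight 7363.08 = 20370.39
Buyer's account: brokerage 315.72 + duty 5656.01 + delivery 1277.55 = 7249.28

Seller's account: AUD 20370.39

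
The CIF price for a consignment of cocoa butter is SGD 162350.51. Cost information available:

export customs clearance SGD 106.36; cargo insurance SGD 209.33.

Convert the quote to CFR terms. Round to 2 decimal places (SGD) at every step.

CFR price: SGD 162141.18

Not relevant to the conversion: export clearance — on the seller under both CIF and CFR; already in the CIF price and stays in the CFR price.
From CIF to CFR, the seller no longer bears: insurance.
CFR price = 162350.51 − 209.33 = 162141.18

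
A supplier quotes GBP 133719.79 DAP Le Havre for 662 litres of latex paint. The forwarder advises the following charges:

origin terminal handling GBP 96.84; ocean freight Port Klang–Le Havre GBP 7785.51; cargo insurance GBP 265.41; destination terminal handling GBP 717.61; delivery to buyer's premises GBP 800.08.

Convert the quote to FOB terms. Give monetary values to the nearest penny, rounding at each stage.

FOB price: GBP 124151.18

Not relevant to the conversion: origin terminal — on the seller under both DAP and FOB; already in the DAP price and stays in the FOB price.
From DAP to FOB, the seller no longer bears: freight, insurance, destination terminal, delivery.
FOB price = 133719.79 − 7785.51 − 265.41 − 717.61 − 800.08 = 124151.18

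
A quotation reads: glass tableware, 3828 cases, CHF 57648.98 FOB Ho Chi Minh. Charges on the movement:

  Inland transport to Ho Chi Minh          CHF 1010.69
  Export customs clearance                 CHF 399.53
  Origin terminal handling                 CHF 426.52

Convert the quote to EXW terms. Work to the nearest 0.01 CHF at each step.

From FOB to EXW, the seller no longer bears: inland to port, export clearance, origin terminal.
EXW price = 57648.98 − 1010.69 − 399.53 − 426.52 = 55812.24

EXW price: CHF 55812.24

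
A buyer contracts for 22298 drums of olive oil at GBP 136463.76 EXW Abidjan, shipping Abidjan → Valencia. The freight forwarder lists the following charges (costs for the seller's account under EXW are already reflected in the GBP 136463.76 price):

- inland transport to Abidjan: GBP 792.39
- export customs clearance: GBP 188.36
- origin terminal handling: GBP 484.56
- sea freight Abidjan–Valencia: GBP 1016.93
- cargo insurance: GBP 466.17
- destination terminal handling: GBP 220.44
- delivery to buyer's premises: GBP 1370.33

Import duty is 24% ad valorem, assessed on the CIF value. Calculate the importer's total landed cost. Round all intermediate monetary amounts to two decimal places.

EXW: the seller makes goods available at their premises; the buyer bears all onward costs.
CIF value = EXW price + inland to port + export clearance + origin terminal + freight + insurance = 136463.76 + 792.39 + 188.36 + 484.56 + 1016.93 + 466.17 = 139412.17
Import duty = 139412.17 × 24% = 33458.92
Buyer bears: inland to port 792.39 + export clearance 188.36 + origin terminal 484.56 + freight 1016.93 + insurance 466.17 + destination terminal 220.44 + delivery 1370.33 + duty 33458.92 = 37998.10
Landed cost = invoice 136463.76 + 37998.10 = 174461.86

Total landed cost: GBP 174461.86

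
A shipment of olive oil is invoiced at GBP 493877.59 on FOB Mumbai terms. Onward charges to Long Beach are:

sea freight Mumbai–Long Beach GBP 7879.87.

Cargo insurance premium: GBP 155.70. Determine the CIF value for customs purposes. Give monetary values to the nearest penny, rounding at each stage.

CIF value: GBP 501913.16

CIF = FOB price + freight + insurance
CIF = 493877.59 + 7879.87 + 155.70 = 501913.16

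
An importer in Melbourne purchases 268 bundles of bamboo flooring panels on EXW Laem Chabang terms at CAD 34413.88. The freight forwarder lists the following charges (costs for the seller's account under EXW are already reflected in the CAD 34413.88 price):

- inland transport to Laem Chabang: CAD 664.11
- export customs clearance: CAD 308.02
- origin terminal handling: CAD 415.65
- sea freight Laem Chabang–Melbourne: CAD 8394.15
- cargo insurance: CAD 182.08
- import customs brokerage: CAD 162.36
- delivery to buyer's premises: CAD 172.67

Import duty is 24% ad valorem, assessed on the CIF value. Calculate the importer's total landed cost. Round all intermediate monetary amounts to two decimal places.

EXW: the seller makes goods available at their premises; the buyer bears all onward costs.
CIF value = EXW price + inland to port + export clearance + origin terminal + freight + insurance = 34413.88 + 664.11 + 308.02 + 415.65 + 8394.15 + 182.08 = 44377.89
Import duty = 44377.89 × 24% = 10650.69
Buyer bears: inland to port 664.11 + export clearance 308.02 + origin terminal 415.65 + freight 8394.15 + insurance 182.08 + brokerage 162.36 + delivery 172.67 + duty 10650.69 = 20949.73
Landed cost = invoice 34413.88 + 20949.73 = 55363.61

Total landed cost: CAD 55363.61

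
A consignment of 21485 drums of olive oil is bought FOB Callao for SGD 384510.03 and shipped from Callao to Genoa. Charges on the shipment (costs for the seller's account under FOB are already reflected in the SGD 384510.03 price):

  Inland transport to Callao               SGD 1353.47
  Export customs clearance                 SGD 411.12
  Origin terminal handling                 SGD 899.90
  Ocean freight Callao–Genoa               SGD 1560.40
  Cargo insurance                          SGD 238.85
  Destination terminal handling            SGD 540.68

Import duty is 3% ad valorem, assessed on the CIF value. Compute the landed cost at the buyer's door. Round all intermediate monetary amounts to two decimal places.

Total landed cost: SGD 398439.24

FOB: the seller bears costs until goods are on board at the origin port; the buyer bears freight, insurance and all costs thereafter.
Already in the invoice (seller's account under FOB): inland to port, export clearance, origin terminal — exclude.
CIF value = FOB price + freight + insurance = 384510.03 + 1560.40 + 238.85 = 386309.28
Import duty = 386309.28 × 3% = 11589.28
Buyer bears: freight 1560.40 + insurance 238.85 + destination terminal 540.68 + duty 11589.28 = 13929.21
Landed cost = invoice 384510.03 + 13929.21 = 398439.24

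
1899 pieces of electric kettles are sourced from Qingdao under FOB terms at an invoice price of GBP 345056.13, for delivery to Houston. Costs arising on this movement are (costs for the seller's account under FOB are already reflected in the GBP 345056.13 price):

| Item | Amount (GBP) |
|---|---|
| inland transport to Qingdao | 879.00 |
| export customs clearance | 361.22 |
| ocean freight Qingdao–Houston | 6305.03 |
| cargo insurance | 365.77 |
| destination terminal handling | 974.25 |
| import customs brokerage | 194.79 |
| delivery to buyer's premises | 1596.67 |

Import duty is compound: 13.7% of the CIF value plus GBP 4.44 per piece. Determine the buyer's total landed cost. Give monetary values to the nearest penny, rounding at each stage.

FOB: the seller bears costs until goods are on board at the origin port; the buyer bears freight, insurance and all costs thereafter.
Already in the invoice (seller's account under FOB): inland to port, export clearance — exclude.
CIF value = FOB price + freight + insurance = 345056.13 + 6305.03 + 365.77 = 351726.93
Ad valorem component: 351726.93 × 13.7% = 48186.59
Specific component: 1899 × 4.44 = 8431.56
Import duty = 48186.59 + 8431.56 = 56618.15
Buyer bears: freight 6305.03 + insurance 365.77 + destination terminal 974.25 + brokerage 194.79 + delivery 1596.67 + duty 56618.15 = 66054.66
Landed cost = invoice 345056.13 + 66054.66 = 411110.79

Total landed cost: GBP 411110.79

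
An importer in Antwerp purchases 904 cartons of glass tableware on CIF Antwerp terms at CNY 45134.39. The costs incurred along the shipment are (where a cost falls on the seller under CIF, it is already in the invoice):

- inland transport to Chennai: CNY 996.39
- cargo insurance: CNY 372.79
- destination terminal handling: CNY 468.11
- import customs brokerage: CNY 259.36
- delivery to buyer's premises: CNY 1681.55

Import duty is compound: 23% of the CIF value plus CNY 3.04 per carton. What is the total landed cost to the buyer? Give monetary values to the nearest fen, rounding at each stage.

Total landed cost: CNY 60672.48

CIF: the seller pays costs through ocean freight and marine insurance to the destination port.
Already in the invoice (seller's account under CIF): inland to port, insurance — exclude.
The CIF price already equals the CIF value: 45134.39
Ad valorem component: 45134.39 × 23% = 10380.91
Specific component: 904 × 3.04 = 2748.16
Import duty = 10380.91 + 2748.16 = 13129.07
Buyer bears: destination terminal 468.11 + brokerage 259.36 + delivery 1681.55 + duty 13129.07 = 15538.09
Landed cost = invoice 45134.39 + 15538.09 = 60672.48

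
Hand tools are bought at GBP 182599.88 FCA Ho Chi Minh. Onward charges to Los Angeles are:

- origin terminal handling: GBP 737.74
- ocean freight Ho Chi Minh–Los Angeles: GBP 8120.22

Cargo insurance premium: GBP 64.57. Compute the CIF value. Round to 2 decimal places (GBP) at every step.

CIF = FCA price + pre-shipment costs + freight + insurance
CIF = 182599.88 + 737.74 + 8120.22 + 64.57 = 191522.41

CIF value: GBP 191522.41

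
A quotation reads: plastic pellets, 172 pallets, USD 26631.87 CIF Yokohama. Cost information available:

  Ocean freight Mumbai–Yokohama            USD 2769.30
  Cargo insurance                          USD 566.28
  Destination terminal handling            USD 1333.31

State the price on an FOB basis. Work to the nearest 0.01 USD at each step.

FOB price: USD 23296.29

Not relevant to the conversion: destination terminal — on the buyer under both terms; not part of either seller's price.
From CIF to FOB, the seller no longer bears: freight, insurance.
FOB price = 26631.87 − 2769.30 − 566.28 = 23296.29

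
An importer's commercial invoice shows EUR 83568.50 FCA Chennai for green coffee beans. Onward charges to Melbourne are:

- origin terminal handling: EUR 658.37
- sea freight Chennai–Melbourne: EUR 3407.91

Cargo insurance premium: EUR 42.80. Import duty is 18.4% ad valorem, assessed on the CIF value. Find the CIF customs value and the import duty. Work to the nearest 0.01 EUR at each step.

CIF value: EUR 87677.58; import duty: EUR 16132.67

CIF = FCA price + pre-shipment costs + freight + insurance
CIF = 83568.50 + 658.37 + 3407.91 + 42.80 = 87677.58
Import duty = 87677.58 × 18.4% = 16132.67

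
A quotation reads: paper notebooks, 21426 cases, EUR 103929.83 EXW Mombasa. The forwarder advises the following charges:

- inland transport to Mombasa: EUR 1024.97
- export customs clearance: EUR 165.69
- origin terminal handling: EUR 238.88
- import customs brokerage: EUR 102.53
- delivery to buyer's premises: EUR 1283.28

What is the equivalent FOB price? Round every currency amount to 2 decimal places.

FOB price: EUR 105359.37

Not relevant to the conversion: delivery, brokerage — on the buyer under both terms; not part of either seller's price.
From EXW to FOB, the seller additionally bears: inland to port, export clearance, origin terminal.
FOB price = 103929.83 + 1024.97 + 165.69 + 238.88 = 105359.37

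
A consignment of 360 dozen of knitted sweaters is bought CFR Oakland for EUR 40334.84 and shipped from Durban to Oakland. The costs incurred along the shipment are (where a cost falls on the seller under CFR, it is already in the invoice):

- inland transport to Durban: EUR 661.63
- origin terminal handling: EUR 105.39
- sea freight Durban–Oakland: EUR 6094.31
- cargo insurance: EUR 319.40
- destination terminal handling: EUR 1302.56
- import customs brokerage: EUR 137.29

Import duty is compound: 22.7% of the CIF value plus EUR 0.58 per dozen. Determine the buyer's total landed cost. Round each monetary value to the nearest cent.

CFR: the seller pays costs through ocean freight to the destination port, but not insurance.
Already in the invoice (seller's account under CFR): inland to port, origin terminal, freight — exclude.
CIF value = CFR price + insurance = 40334.84 + 319.40 = 40654.24
Ad valorem component: 40654.24 × 22.7% = 9228.51
Specific component: 360 × 0.58 = 208.80
Import duty = 9228.51 + 208.80 = 9437.31
Buyer bears: insurance 319.40 + destination terminal 1302.56 + brokerage 137.29 + duty 9437.31 = 11196.56
Landed cost = invoice 40334.84 + 11196.56 = 51531.40

Total landed cost: EUR 51531.40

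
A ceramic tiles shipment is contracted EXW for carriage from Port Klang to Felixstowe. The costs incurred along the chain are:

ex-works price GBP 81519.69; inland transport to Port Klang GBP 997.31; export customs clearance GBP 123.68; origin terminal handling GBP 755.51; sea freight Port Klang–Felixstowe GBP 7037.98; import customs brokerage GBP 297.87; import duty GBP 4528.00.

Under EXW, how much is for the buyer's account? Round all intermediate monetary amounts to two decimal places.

EXW: the seller makes goods available at their premises; the buyer bears all onward costs.
Seller's account: goods 81519.69 = 81519.69
Buyer's account: inland to port 997.31 + export clearance 123.68 + origin terminal 755.51 + freight 7037.98 + brokerage 297.87 + duty 4528.00 = 13740.35

Buyer's account: GBP 13740.35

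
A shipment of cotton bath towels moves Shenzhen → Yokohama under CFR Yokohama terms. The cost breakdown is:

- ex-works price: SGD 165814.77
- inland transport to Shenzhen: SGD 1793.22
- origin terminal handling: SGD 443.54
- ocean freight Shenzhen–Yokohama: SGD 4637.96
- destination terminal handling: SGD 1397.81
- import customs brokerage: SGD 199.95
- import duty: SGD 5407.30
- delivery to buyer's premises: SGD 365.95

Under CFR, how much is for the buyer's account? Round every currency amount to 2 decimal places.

CFR: the seller pays costs through ocean freight to the destination port, but not insurance.
Seller's account: goods 165814.77 + inland to port 1793.22 + origin terminal 443.54 + freight 4637.96 = 172689.49
Buyer's account: destination terminal 1397.81 + brokerage 199.95 + duty 5407.30 + delivery 365.95 = 7371.01

Buyer's account: SGD 7371.01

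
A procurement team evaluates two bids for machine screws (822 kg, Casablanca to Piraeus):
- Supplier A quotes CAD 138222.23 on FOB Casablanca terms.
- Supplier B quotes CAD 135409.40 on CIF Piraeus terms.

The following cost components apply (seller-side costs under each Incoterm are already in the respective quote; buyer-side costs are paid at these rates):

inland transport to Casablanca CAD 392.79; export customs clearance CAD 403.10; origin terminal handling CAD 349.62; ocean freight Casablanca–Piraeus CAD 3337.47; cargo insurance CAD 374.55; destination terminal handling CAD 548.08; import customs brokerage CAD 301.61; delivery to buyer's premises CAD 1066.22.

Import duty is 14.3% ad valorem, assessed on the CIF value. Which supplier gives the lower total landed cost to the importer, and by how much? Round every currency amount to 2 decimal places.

Supplier A (FOB):
CIF value = FOB price + freight + insurance = 138222.23 + 3337.47 + 374.55 = 141934.25
Import duty = 141934.25 × 14.3% = 20296.60
Buyer bears (A): 3337.47 + 374.55 + 548.08 + 301.61 + 1066.22 = 5627.93
Landed cost (A) = invoice 138222.23 + 5627.93 + duty 20296.60 = 164146.76
Supplier B (CIF):
The CIF price already equals the CIF value: 135409.40
Import duty = 135409.40 × 14.3% = 19363.54
Buyer bears (B): 548.08 + 301.61 + 1066.22 = 1915.91
Landed cost (B) = invoice 135409.40 + 1915.91 + duty 19363.54 = 156688.85
Difference = |164146.76 − 156688.85| = 7457.91

Supplier B is cheaper by CAD 7457.91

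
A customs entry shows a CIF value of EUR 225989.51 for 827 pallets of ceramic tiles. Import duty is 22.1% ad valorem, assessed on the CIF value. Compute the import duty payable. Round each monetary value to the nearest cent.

Import duty: EUR 49943.68

Import duty = 225989.51 × 22.1% = 49943.68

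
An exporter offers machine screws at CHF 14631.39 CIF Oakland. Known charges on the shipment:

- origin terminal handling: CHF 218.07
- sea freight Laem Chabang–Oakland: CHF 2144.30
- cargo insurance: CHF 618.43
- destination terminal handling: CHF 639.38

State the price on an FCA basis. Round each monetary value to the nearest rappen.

FCA price: CHF 11650.59

Not relevant to the conversion: destination terminal — on the buyer under both terms; not part of either seller's price.
From CIF to FCA, the seller no longer bears: origin terminal, freight, insurance.
FCA price = 14631.39 − 218.07 − 2144.30 − 618.43 = 11650.59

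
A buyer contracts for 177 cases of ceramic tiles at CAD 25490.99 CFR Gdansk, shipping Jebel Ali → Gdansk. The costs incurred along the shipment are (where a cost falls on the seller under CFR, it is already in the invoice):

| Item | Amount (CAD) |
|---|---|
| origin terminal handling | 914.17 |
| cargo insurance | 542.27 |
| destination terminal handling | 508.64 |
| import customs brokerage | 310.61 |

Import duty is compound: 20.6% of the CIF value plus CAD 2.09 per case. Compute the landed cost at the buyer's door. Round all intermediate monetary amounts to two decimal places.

Total landed cost: CAD 32585.29

CFR: the seller pays costs through ocean freight to the destination port, but not insurance.
Already in the invoice (seller's account under CFR): origin terminal — exclude.
CIF value = CFR price + insurance = 25490.99 + 542.27 = 26033.26
Ad valorem component: 26033.26 × 20.6% = 5362.85
Specific component: 177 × 2.09 = 369.93
Import duty = 5362.85 + 369.93 = 5732.78
Buyer bears: insurance 542.27 + destination terminal 508.64 + brokerage 310.61 + duty 5732.78 = 7094.30
Landed cost = invoice 25490.99 + 7094.30 = 32585.29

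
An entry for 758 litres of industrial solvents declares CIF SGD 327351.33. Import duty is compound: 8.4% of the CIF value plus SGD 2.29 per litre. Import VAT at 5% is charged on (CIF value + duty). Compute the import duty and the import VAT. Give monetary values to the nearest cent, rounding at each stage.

Ad valorem component: 327351.33 × 8.4% = 27497.51
Specific component: 758 × 2.29 = 1735.82
Import duty = 27497.51 + 1735.82 = 29233.33
VAT base = CIF + duty = 327351.33 + 29233.33 = 356584.66
Import VAT = 356584.66 × 5% = 17829.23

Import duty: SGD 29233.33; import VAT: SGD 17829.23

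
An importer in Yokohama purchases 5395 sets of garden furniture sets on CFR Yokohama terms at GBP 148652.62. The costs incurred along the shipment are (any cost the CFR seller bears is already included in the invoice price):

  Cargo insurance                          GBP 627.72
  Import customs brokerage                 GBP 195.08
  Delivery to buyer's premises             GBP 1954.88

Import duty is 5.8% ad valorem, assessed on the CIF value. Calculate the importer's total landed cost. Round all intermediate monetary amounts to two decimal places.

CFR: the seller pays costs through ocean freight to the destination port, but not insurance.
CIF value = CFR price + insurance = 148652.62 + 627.72 = 149280.34
Import duty = 149280.34 × 5.8% = 8658.26
Buyer bears: insurance 627.72 + brokerage 195.08 + delivery 1954.88 + duty 8658.26 = 11435.94
Landed cost = invoice 148652.62 + 11435.94 = 160088.56

Total landed cost: GBP 160088.56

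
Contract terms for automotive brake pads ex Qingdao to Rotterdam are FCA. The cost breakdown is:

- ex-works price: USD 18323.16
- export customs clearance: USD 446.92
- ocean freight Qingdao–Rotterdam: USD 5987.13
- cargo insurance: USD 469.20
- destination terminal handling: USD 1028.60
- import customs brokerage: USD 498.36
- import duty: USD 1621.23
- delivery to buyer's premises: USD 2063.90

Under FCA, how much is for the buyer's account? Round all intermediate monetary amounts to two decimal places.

FCA: the seller delivers export-cleared goods to the carrier; the buyer bears costs from that point.
Seller's account: goods 18323.16 + export clearance 446.92 = 18770.08
Buyer's account: freight 5987.13 + insurance 469.20 + destination terminal 1028.60 + brokerage 498.36 + duty 1621.23 + delivery 2063.90 = 11668.42

Buyer's account: USD 11668.42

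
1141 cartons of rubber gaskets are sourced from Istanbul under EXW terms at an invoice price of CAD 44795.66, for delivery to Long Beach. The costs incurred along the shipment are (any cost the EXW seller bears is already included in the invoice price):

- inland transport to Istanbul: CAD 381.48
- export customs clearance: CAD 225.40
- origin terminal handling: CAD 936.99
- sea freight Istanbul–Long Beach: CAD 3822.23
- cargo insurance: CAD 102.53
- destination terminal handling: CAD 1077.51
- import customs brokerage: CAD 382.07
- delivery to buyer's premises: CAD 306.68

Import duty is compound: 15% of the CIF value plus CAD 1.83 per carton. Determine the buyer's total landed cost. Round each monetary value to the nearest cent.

EXW: the seller makes goods available at their premises; the buyer bears all onward costs.
CIF value = EXW price + inland to port + export clearance + origin terminal + freight + insurance = 44795.66 + 381.48 + 225.40 + 936.99 + 3822.23 + 102.53 = 50264.29
Ad valorem component: 50264.29 × 15% = 7539.64
Specific component: 1141 × 1.83 = 2088.03
Import duty = 7539.64 + 2088.03 = 9627.67
Buyer bears: inland to port 381.48 + export clearance 225.40 + origin terminal 936.99 + freight 3822.23 + insurance 102.53 + destination terminal 1077.51 + brokerage 382.07 + delivery 306.68 + duty 9627.67 = 16862.56
Landed cost = invoice 44795.66 + 16862.56 = 61658.22

Total landed cost: CAD 61658.22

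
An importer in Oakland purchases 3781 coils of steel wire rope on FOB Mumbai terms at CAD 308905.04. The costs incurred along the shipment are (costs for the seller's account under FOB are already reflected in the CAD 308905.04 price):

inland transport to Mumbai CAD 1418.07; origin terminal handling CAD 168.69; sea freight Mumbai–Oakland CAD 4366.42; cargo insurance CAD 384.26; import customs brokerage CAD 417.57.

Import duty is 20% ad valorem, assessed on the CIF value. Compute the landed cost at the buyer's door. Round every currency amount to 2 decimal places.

FOB: the seller bears costs until goods are on board at the origin port; the buyer bears freight, insurance and all costs thereafter.
Already in the invoice (seller's account under FOB): inland to port, origin terminal — exclude.
CIF value = FOB price + freight + insurance = 308905.04 + 4366.42 + 384.26 = 313655.72
Import duty = 313655.72 × 20% = 62731.14
Buyer bears: freight 4366.42 + insurance 384.26 + brokerage 417.57 + duty 62731.14 = 67899.39
Landed cost = invoice 308905.04 + 67899.39 = 376804.43

Total landed cost: CAD 376804.43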